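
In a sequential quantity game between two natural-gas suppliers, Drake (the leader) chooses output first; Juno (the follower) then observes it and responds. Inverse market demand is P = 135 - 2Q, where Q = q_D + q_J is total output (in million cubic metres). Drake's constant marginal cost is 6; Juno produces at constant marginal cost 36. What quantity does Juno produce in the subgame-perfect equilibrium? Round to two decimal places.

4.88

The follower Juno best-responds to any q_D: π_J = (135 - 2Q)q_J - 36q_J.
Setting the follower's marginal profit to zero, 99 - 2q_D - 4q_J = 0, i.e. q_J = (99 - 2q_D)/4.
Drake substitutes q_J(q_D) into its own profit: π_D = q_D(135 - 2q_D - (99 - 2q_D)/2) - 6q_D = (171/2 - q_D)q_D - 6q_D.
Maximising: ∂π_D/∂q_D = 159/2 - 2q_D = 0, giving q_D = 159/4.
Then q_J = (99 - 2·(159/4))/4 = 39/8.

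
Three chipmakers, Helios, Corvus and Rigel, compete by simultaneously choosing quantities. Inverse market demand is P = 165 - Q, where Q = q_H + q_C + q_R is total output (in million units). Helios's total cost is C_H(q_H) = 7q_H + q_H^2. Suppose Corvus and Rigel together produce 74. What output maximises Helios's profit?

With rivals' combined output fixed at 74, Helios's profit is π_H = (165 - 74 - q_H)q_H - (7q_H + q_H²) = (91 - q_H)q_H - (7q_H + q_H²).
∂π_H/∂q_H = 84 - 4q_H = 0, so q_H = 21.

21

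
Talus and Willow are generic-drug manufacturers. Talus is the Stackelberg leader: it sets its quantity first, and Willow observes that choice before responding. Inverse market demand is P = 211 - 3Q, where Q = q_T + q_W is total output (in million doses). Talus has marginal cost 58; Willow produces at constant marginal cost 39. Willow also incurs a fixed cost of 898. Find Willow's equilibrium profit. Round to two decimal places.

20.75

The follower Willow best-responds to any q_T: π_W = (211 - 3Q)q_W - 39q_W.
∂π_W/∂q_W = 172 - 3q_T - 6q_W = 0 gives the reaction function q_W = (172 - 3q_T)/6.
The leader anticipates this reaction. Substituting into P = 211 - 3Q gives P = 125 - (3/2)q_T, so π_T = (125 - (3/2)q_T)q_T - 58q_T.
Maximising: ∂π_T/∂q_T = 67 - 3q_T = 0, giving q_T = 67/3.
Then q_W = (172 - 3·(67/3))/6 = 35/2.
Price P = 211 - 3·(239/6) = 183/2.
Willow's profit: (183/2 - 39)·(35/2) - 898 = 83/4.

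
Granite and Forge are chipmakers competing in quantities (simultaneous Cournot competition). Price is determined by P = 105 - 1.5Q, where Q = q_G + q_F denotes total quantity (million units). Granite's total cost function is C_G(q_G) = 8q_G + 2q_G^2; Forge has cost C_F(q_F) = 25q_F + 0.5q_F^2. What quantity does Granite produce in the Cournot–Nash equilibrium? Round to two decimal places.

10.41

Granite's profit: π_G = (105 - 1.5Q)q_G - (8q_G + 2q_G²). Setting ∂π_G/∂q_G = 0: 97 - 7q_G - (3/2)(q_F) = 0.
Forge's profit: π_F = (105 - 1.5Q)q_F - (25q_F + (1/2)q_F²). Setting ∂π_F/∂q_F = 0: 80 - 4q_F - (3/2)(q_G) = 0.
So q_G = (97 - (3/2)q_F)/7 and q_F = (80 - (3/2)q_G)/4.
Solving the pair: q_G = 1072/103, q_F = 1658/103.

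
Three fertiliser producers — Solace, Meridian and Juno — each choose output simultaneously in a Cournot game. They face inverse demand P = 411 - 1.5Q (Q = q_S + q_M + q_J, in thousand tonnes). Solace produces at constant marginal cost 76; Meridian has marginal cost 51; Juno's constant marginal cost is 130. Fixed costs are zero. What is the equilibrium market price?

Solace's profit: π_S = (411 - 1.5Q)q_S - (76q_S). Setting ∂π_S/∂q_S = 0: 335 - 3q_S - (3/2)(q_M + q_J) = 0.
Meridian's profit: π_M = (411 - 1.5Q)q_M - (51q_M). Setting ∂π_M/∂q_M = 0: 360 - 3q_M - (3/2)(q_S + q_J) = 0.
Juno's first-order condition: 281 - 3q_J - (3/2)(q_S + q_M) = 0.
Adding the 3 first-order conditions: 976 − 6Q = 0, so Q = 488/3.
Back-substituting: q_S = (335 − 244)/(3/2) = 182/3, q_M = (360 − 244)/(3/2) = 232/3, q_J = (281 − 244)/(3/2) = 74/3.
Total output Q = 488/3, so price P = 411 - (3/2)·(488/3) = 167.

167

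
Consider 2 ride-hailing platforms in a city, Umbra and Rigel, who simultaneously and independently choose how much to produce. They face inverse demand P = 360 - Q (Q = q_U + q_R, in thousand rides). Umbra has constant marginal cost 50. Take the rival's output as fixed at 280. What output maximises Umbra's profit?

With the rival's output fixed at 280, Umbra's profit is π_U = (360 - 280 - q_U)q_U - (50q_U) = (80 - q_U)q_U - (50q_U).
∂π_U/∂q_U = 30 - 2q_U = 0, so q_U = 15.

15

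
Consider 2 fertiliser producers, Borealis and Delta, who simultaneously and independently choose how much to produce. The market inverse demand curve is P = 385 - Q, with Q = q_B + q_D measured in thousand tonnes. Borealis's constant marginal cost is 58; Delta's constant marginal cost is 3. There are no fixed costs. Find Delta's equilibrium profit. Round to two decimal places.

Borealis's profit: π_B = (385 - Q)q_B - (58q_B). Setting ∂π_B/∂q_B = 0: 327 - 2q_B - (q_D) = 0.
Delta's first-order condition: 382 - 2q_D - (q_B) = 0.
Best responses: q_B = (327 - q_D)/2, q_D = (382 - q_B)/2.
Solving the pair: q_B = 272/3, q_D = 437/3.
Price P = 385 - 709/3 = 446/3.
Delta's profit: (446/3 - 3)·(437/3) = 21218.7778.

21218.78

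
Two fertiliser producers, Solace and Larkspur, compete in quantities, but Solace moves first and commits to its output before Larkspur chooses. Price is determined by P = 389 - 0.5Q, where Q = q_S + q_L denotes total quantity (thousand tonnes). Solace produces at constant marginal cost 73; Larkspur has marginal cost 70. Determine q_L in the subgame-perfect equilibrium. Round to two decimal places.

Solve by backward induction. Given q_S, the follower Larkspur maximises π_L = (389 - (1/2)q_S - (1/2)q_L)q_L - 70q_L.
∂π_L/∂q_L = 319 - (1/2)q_S - q_L = 0 gives the reaction function q_L = (319 - (1/2)q_S).
The leader anticipates this reaction. Substituting into P = 389 - 0.5Q gives P = 459/2 - (1/4)q_S, so π_S = (459/2 - (1/4)q_S)q_S - 73q_S.
The leader's first-order condition 313/2 - (1/2)q_S = 0 yields q_S = 313.
Then q_L = (319 - (1/2)·313) = 325/2.

162.50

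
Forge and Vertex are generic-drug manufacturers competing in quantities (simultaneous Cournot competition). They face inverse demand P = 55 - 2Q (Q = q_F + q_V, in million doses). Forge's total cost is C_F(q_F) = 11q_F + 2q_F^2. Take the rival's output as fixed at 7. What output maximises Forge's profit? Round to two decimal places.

3.75

With the rival's output fixed at 7, Forge's profit is π_F = (55 - 2·7 - 2q_F)q_F - (11q_F + 2q_F²) = (41 - 2q_F)q_F - (11q_F + 2q_F²).
∂π_F/∂q_F = 30 - 8q_F = 0, so q_F = 15/4.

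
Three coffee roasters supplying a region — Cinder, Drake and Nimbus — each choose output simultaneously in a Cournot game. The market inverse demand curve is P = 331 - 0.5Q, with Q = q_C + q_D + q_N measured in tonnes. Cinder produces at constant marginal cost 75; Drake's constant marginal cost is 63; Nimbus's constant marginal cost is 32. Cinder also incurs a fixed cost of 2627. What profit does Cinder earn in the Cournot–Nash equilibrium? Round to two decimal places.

Cinder's profit: π_C = (331 - 0.5Q)q_C - (75q_C). Setting ∂π_C/∂q_C = 0: 256 - q_C - (1/2)(q_D + q_N) = 0.
Drake's profit: π_D = (331 - 0.5Q)q_D - (63q_D). Setting ∂π_D/∂q_D = 0: 268 - q_D - (1/2)(q_C + q_N) = 0.
Nimbus's first-order condition: 299 - q_N - (1/2)(q_C + q_D) = 0.
Summing all 3 equations gives 823 − 2Q = 0, hence Q = 823/2.
Back-substituting: q_C = (256 − 823/4)/(1/2) = 201/2, q_D = (268 − 823/4)/(1/2) = 249/2, q_N = (299 − 823/4)/(1/2) = 373/2.
Price P = 331 - (1/2)·(823/2) = 501/4.
Cinder's profit: (501/4 - 75)·(201/2) - 2627 = 2423.1250.

2423.13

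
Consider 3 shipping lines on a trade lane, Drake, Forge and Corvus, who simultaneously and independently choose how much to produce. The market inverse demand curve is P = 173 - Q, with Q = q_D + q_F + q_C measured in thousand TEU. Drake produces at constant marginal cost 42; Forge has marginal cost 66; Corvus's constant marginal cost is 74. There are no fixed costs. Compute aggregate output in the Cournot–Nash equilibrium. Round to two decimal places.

84.25

Drake's profit: π_D = (173 - Q)q_D - (42q_D). Setting ∂π_D/∂q_D = 0: 131 - 2q_D - (q_F + q_C) = 0.
Forge's first-order condition: 107 - 2q_F - (q_D + q_C) = 0.
Corvus's profit: π_C = (173 - Q)q_C - (74q_C). Setting ∂π_C/∂q_C = 0: 99 - 2q_C - (q_D + q_F) = 0.
Adding the 3 conditions: 337 − 2Q − 2Q = 0, i.e. Q = 337/4.
Back-substituting: q_D = (131 − 337/4) = 187/4, q_F = (107 − 337/4) = 91/4, q_C = (99 − 337/4) = 59/4.
Total output Q = 187/4 + 91/4 + 59/4 = 337/4.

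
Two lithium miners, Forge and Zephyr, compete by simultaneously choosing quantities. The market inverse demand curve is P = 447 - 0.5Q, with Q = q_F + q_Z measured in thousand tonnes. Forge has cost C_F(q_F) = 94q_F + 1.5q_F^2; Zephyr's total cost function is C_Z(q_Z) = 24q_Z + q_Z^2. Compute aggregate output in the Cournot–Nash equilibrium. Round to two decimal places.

201.11

Forge's profit: π_F = (447 - 0.5Q)q_F - (94q_F + (3/2)q_F²). Setting ∂π_F/∂q_F = 0: 353 - 4q_F - (1/2)(q_Z) = 0.
Zephyr's profit: π_Z = (447 - 0.5Q)q_Z - (24q_Z + q_Z²). Setting ∂π_Z/∂q_Z = 0: 423 - 3q_Z - (1/2)(q_F) = 0.
Best responses: q_F = (353 - (1/2)q_Z)/4, q_Z = (423 - (1/2)q_F)/3.
Solving the pair: q_F = 72.1277, q_Z = 128.9787.
Total output Q = 72.1277 + 128.9787 = 201.1064.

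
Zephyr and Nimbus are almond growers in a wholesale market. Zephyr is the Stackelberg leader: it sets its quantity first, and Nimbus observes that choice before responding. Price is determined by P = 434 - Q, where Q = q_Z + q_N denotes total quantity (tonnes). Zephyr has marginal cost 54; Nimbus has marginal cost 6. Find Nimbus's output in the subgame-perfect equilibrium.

The follower Nimbus best-responds to any q_Z: π_N = (434 - Q)q_N - 6q_N.
Setting the follower's marginal profit to zero, 428 - q_Z - 2q_N = 0, i.e. q_N = (428 - q_Z)/2.
Zephyr substitutes q_N(q_Z) into its own profit: π_Z = q_Z(434 - q_Z - (428 - q_Z)/2) - 54q_Z = (220 - (1/2)q_Z)q_Z - 54q_Z.
Maximising: ∂π_Z/∂q_Z = 166 - q_Z = 0, giving q_Z = 166.
Then q_N = (428 - 166)/2 = 131.

131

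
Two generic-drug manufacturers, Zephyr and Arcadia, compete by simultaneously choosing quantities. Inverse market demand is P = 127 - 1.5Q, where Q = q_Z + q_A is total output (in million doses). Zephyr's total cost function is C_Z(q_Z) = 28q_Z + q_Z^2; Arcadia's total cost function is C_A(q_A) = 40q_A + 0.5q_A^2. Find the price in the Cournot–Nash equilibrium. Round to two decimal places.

80.35

Zephyr's profit: π_Z = (127 - 1.5Q)q_Z - (28q_Z + q_Z²). Setting ∂π_Z/∂q_Z = 0: 99 - 5q_Z - (3/2)(q_A) = 0.
Arcadia's first-order condition: 87 - 4q_A - (3/2)(q_Z) = 0.
So q_Z = (99 - (3/2)q_A)/5 and q_A = (87 - (3/2)q_Z)/4.
Solving the pair: q_Z = 1062/71, q_A = 1146/71.
Total output Q = 31.0986, so price P = 127 - (3/2)·31.0986 = 80.3521.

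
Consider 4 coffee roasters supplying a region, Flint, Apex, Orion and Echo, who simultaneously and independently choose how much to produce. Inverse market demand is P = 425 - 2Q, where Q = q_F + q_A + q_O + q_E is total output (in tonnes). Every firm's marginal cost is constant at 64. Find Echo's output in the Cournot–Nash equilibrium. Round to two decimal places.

36.10

A representative firm's profit is π_i = q_i(425 - 2Q) - 64q_i.
Setting ∂π_i/∂q_i = 0 with rivals' quantities fixed: 361 - 4q_i - 2·Σ_{j≠i} q_j = 0.
With identical firms every q_j equals q_i, so Σ_{j≠i} q_j = 3q_i and 361 = 10q_i, giving q_i = 361/10.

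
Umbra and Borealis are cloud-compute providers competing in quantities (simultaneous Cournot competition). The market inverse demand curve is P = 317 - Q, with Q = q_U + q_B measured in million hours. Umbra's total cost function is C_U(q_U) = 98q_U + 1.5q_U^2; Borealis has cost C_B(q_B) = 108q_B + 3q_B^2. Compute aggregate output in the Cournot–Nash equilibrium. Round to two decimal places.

Umbra's profit: π_U = (317 - Q)q_U - (98q_U + (3/2)q_U²). Setting ∂π_U/∂q_U = 0: 219 - 5q_U - (q_B) = 0.
Borealis's profit: π_B = (317 - Q)q_B - (108q_B + 3q_B²). Setting ∂π_B/∂q_B = 0: 209 - 8q_B - (q_U) = 0.
Rearranging gives the reaction functions q_U = (219 - q_B)/5 and q_B = (209 - q_U)/8.
Substituting one into the other gives q_U = 1543/39 and q_B = 826/39.
Total output Q = 1543/39 + 826/39 = 60.7436.

60.74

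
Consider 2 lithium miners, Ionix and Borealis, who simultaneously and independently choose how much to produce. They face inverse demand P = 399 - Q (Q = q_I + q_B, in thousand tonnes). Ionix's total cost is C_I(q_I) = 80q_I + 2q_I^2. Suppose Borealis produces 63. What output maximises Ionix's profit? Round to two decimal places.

With the rival's output fixed at 63, Ionix's profit is π_I = (399 - 63 - q_I)q_I - (80q_I + 2q_I²) = (336 - q_I)q_I - (80q_I + 2q_I²).
∂π_I/∂q_I = 256 - 6q_I = 0, so q_I = 128/3.

42.67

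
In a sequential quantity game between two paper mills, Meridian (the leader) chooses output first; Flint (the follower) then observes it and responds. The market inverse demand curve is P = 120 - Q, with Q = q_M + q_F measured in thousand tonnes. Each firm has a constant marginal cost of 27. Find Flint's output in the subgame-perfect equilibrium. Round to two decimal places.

23.25

Solve by backward induction. Given q_M, the follower Flint maximises π_F = (120 - q_M - q_F)q_F - 27q_F.
∂π_F/∂q_F = 93 - q_M - 2q_F = 0 gives the reaction function q_F = (93 - q_M)/2.
The leader anticipates this reaction. Substituting into P = 120 - Q gives P = 147/2 - (1/2)q_M, so π_M = (147/2 - (1/2)q_M)q_M - 27q_M.
Leader FOC: 93/2 - q_M = 0, so q_M = 93/2.
Then q_F = (93 - 93/2)/2 = 93/4.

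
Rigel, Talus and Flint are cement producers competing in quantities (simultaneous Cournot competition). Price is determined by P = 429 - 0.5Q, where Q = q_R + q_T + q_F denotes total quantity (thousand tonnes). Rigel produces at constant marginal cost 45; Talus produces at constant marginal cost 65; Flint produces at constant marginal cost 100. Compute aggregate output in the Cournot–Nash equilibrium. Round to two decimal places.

538.50

Rigel's profit: π_R = (429 - 0.5Q)q_R - (45q_R). Setting ∂π_R/∂q_R = 0: 384 - q_R - (1/2)(q_T + q_F) = 0.
Talus's profit: π_T = (429 - 0.5Q)q_T - (65q_T). Setting ∂π_T/∂q_T = 0: 364 - q_T - (1/2)(q_R + q_F) = 0.
Flint's first-order condition: 329 - q_F - (1/2)(q_R + q_T) = 0.
Adding the 3 conditions: 1077 − Q − Q = 0, i.e. Q = 1077/2.
Back-substituting: q_R = (384 − 1077/4)/(1/2) = 459/2, q_T = (364 − 1077/4)/(1/2) = 379/2, q_F = (329 − 1077/4)/(1/2) = 239/2.
Total output Q = 459/2 + 379/2 + 239/2 = 1077/2.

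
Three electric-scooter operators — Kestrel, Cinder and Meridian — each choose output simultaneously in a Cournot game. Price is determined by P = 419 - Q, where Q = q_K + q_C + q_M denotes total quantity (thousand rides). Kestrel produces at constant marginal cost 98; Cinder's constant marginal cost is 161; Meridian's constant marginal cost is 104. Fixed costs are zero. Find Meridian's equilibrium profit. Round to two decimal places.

8372.25

Kestrel's profit: π_K = (419 - Q)q_K - (98q_K). Setting ∂π_K/∂q_K = 0: 321 - 2q_K - (q_C + q_M) = 0.
Cinder's first-order condition: 258 - 2q_C - (q_K + q_M) = 0.
Meridian's first-order condition: 315 - 2q_M - (q_K + q_C) = 0.
Adding the 3 first-order conditions: 894 − 4Q = 0, so Q = 447/2.
Back-substituting: q_K = (321 − 447/2) = 195/2, q_C = (258 − 447/2) = 69/2, q_M = (315 − 447/2) = 183/2.
Price P = 419 - 447/2 = 391/2.
Meridian's profit: (391/2 - 104)·(183/2) = 8372.2500.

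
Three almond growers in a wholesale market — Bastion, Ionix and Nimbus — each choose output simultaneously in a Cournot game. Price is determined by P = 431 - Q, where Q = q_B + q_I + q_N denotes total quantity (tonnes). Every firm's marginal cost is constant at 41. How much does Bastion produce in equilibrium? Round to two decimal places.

97.50

Each firm earns π_i = (431 - Q)q_i - 41q_i.
Setting ∂π_i/∂q_i = 0 with rivals' quantities fixed: 390 - 2q_i - Σ_{j≠i} q_j = 0.
With identical firms every q_j equals q_i, so Σ_{j≠i} q_j = 2q_i and 390 = 4q_i, giving q_i = 195/2.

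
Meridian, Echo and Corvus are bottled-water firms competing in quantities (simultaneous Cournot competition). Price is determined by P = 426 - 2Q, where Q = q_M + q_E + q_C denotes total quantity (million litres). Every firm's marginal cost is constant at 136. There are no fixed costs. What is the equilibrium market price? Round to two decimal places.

208.50

Each firm earns π_i = (426 - 2Q)q_i - 136q_i.
Setting ∂π_i/∂q_i = 0 with rivals' quantities fixed: 290 - 4q_i - 2·Σ_{j≠i} q_j = 0.
By symmetry each firm produces the same amount; substituting Σ_{j≠i} q_j = 2q_i yields q_i = 290/8 = 145/4.
Total output Q = 435/4, so price P = 426 - 2·(435/4) = 417/2.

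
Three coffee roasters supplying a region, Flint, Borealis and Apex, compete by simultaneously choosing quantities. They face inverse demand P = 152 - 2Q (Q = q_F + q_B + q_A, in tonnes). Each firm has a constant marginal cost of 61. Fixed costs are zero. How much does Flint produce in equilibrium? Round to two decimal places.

11.38

A representative firm's profit is π_i = q_i(152 - 2Q) - 61q_i.
Setting ∂π_i/∂q_i = 0 with rivals' quantities fixed: 91 - 4q_i - 2·Σ_{j≠i} q_j = 0.
By symmetry each firm produces the same amount; substituting Σ_{j≠i} q_j = 2q_i yields q_i = 91/8.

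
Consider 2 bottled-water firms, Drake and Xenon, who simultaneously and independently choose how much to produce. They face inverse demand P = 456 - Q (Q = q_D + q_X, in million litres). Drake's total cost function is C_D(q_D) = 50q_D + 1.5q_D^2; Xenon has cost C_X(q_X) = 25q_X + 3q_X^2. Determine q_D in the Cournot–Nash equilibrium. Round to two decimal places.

72.23

Drake's profit: π_D = (456 - Q)q_D - (50q_D + (3/2)q_D²). Setting ∂π_D/∂q_D = 0: 406 - 5q_D - (q_X) = 0.
Xenon's profit: π_X = (456 - Q)q_X - (25q_X + 3q_X²). Setting ∂π_X/∂q_X = 0: 431 - 8q_X - (q_D) = 0.
Best responses: q_D = (406 - q_X)/5, q_X = (431 - q_D)/8.
Solving the pair: q_D = 939/13, q_X = 583/13.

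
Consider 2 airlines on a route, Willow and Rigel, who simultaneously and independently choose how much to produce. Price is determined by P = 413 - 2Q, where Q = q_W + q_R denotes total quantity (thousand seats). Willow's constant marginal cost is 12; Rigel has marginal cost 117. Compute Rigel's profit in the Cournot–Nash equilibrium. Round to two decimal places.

Willow's profit: π_W = (413 - 2Q)q_W - (12q_W). Setting ∂π_W/∂q_W = 0: 401 - 4q_W - 2(q_R) = 0.
Rigel's first-order condition: 296 - 4q_R - 2(q_W) = 0.
So q_W = (401 - 2q_R)/4 and q_R = (296 - 2q_W)/4.
Solving the pair: q_W = 253/3, q_R = 191/6.
Price P = 413 - 2·(697/6) = 542/3.
Rigel's profit: (542/3 - 117)·(191/6) = 2026.7222.

2026.72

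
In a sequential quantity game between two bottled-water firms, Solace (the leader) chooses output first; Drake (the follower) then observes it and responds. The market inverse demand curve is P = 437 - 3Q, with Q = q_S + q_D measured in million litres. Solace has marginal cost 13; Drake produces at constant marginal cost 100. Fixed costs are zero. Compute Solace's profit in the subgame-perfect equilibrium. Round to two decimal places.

10880.04

The follower Drake best-responds to any q_S: π_D = (437 - 3Q)q_D - 100q_D.
Follower FOC: 337 - 3q_S - 6q_D = 0, so q_D(q_S) = (337 - 3q_S)/6.
Solace substitutes q_D(q_S) into its own profit: π_S = q_S(437 - 3q_S - (337 - 3q_S)/2) - 13q_S = (537/2 - (3/2)q_S)q_S - 13q_S.
The leader's first-order condition 511/2 - 3q_S = 0 yields q_S = 511/6.
Then q_D = (337 - 3·(511/6))/6 = 163/12.
Price P = 437 - 3·(395/4) = 563/4.
Solace's profit: (563/4 - 13)·(511/6) = 10880.0417.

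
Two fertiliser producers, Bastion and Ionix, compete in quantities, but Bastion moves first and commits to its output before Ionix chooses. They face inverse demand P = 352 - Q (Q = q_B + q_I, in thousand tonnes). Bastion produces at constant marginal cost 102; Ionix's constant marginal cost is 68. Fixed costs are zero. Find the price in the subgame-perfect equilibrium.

156

The follower Ionix best-responds to any q_B: π_I = (352 - Q)q_I - 68q_I.
∂π_I/∂q_I = 284 - q_B - 2q_I = 0 gives the reaction function q_I = (284 - q_B)/2.
Bastion substitutes q_I(q_B) into its own profit: π_B = q_B(352 - q_B - (284 - q_B)/2) - 102q_B = (210 - (1/2)q_B)q_B - 102q_B.
The leader's first-order condition 108 - q_B = 0 yields q_B = 108.
Then q_I = (284 - 108)/2 = 88.
Total output Q = 196, so price P = 352 - 196 = 156.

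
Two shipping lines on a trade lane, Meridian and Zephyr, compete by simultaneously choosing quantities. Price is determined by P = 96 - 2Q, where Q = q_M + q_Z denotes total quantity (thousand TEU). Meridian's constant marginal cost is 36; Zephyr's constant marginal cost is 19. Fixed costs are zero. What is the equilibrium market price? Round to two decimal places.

50.33

Meridian's profit: π_M = (96 - 2Q)q_M - (36q_M). Setting ∂π_M/∂q_M = 0: 60 - 4q_M - 2(q_Z) = 0.
Zephyr's first-order condition: 77 - 4q_Z - 2(q_M) = 0.
So q_M = (60 - 2q_Z)/4 and q_Z = (77 - 2q_M)/4.
Solving the pair: q_M = 43/6, q_Z = 47/3.
Total output Q = 137/6, so price P = 96 - 2·(137/6) = 151/3.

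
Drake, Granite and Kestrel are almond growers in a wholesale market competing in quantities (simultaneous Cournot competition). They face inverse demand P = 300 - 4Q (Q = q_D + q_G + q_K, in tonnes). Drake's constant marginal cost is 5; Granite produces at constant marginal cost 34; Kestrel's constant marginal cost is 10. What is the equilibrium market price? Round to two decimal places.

87.25

Drake's profit: π_D = (300 - 4Q)q_D - (5q_D). Setting ∂π_D/∂q_D = 0: 295 - 8q_D - 4(q_G + q_K) = 0.
Granite's profit: π_G = (300 - 4Q)q_G - (34q_G). Setting ∂π_G/∂q_G = 0: 266 - 8q_G - 4(q_D + q_K) = 0.
Kestrel's first-order condition: 290 - 8q_K - 4(q_D + q_G) = 0.
Adding the 3 conditions: 851 − 8Q − 8Q = 0, i.e. Q = 851/16.
Back-substituting: q_D = (295 − 851/4)/4 = 329/16, q_G = (266 − 851/4)/4 = 213/16, q_K = (290 − 851/4)/4 = 309/16.
Total output Q = 851/16, so price P = 300 - 4·(851/16) = 349/4.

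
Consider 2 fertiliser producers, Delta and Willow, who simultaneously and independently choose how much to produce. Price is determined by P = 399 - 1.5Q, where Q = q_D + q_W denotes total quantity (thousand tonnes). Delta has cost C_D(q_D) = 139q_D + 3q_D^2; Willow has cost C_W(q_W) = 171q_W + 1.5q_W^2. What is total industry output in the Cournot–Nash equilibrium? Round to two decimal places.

55.65

Delta's profit: π_D = (399 - 1.5Q)q_D - (139q_D + 3q_D²). Setting ∂π_D/∂q_D = 0: 260 - 9q_D - (3/2)(q_W) = 0.
Willow's profit: π_W = (399 - 1.5Q)q_W - (171q_W + (3/2)q_W²). Setting ∂π_W/∂q_W = 0: 228 - 6q_W - (3/2)(q_D) = 0.
Best responses: q_D = (260 - (3/2)q_W)/9, q_W = (228 - (3/2)q_D)/6.
Substituting one into the other gives q_D = 1624/69 and q_W = 32.1159.
Total output Q = 1624/69 + 32.1159 = 1280/23.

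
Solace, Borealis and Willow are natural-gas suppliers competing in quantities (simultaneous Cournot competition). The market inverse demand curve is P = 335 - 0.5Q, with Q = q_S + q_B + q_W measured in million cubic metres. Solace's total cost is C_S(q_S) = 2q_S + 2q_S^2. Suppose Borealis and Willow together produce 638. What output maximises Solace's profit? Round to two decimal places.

With rivals' combined output fixed at 638, Solace's profit is π_S = (335 - (1/2)·638 - (1/2)q_S)q_S - (2q_S + 2q_S²) = (16 - (1/2)q_S)q_S - (2q_S + 2q_S²).
∂π_S/∂q_S = 14 - 5q_S = 0, so q_S = 14/5.

2.80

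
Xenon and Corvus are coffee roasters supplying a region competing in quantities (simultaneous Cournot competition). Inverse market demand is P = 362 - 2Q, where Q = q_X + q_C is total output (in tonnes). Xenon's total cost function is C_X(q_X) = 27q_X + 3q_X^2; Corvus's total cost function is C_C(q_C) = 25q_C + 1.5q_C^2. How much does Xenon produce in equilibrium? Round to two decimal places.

Xenon's profit: π_X = (362 - 2Q)q_X - (27q_X + 3q_X²). Setting ∂π_X/∂q_X = 0: 335 - 10q_X - 2(q_C) = 0.
Corvus's profit: π_C = (362 - 2Q)q_C - (25q_C + (3/2)q_C²). Setting ∂π_C/∂q_C = 0: 337 - 7q_C - 2(q_X) = 0.
Rearranging gives the reaction functions q_X = (335 - 2q_C)/10 and q_C = (337 - 2q_X)/7.
Solving the pair: q_X = 557/22, q_C = 450/11.

25.32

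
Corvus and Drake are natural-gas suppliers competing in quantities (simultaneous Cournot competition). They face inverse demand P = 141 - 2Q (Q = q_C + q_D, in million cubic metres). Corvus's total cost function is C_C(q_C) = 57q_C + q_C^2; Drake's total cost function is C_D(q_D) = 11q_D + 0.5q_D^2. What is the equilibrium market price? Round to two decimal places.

Corvus's profit: π_C = (141 - 2Q)q_C - (57q_C + q_C²). Setting ∂π_C/∂q_C = 0: 84 - 6q_C - 2(q_D) = 0.
Drake's profit: π_D = (141 - 2Q)q_D - (11q_D + (1/2)q_D²). Setting ∂π_D/∂q_D = 0: 130 - 5q_D - 2(q_C) = 0.
Best responses: q_C = (84 - 2q_D)/6, q_D = (130 - 2q_C)/5.
Substituting one into the other gives q_C = 80/13 and q_D = 306/13.
Total output Q = 386/13, so price P = 141 - 2·(386/13) = 1061/13.

81.62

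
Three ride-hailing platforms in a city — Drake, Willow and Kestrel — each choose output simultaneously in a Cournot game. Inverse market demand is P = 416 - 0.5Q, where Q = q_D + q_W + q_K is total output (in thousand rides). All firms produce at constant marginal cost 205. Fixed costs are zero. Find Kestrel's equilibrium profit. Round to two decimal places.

5565.13

A representative firm's profit is π_i = q_i(416 - 0.5Q) - 205q_i.
Setting ∂π_i/∂q_i = 0 with rivals' quantities fixed: 211 - q_i - (1/2)·Σ_{j≠i} q_j = 0.
By symmetry each firm produces the same amount; substituting Σ_{j≠i} q_j = 2q_i yields q_i = 211/2.
Price P = 416 - (1/2)·(633/2) = 1031/4.
Kestrel's profit: (1031/4 - 205)·(211/2) = 5565.1250.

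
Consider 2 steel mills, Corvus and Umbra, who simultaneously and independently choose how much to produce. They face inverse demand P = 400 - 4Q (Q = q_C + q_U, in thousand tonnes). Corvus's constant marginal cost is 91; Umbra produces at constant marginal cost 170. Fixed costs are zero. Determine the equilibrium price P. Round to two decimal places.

220.33

Corvus's profit: π_C = (400 - 4Q)q_C - (91q_C). Setting ∂π_C/∂q_C = 0: 309 - 8q_C - 4(q_U) = 0.
Umbra's profit: π_U = (400 - 4Q)q_U - (170q_U). Setting ∂π_U/∂q_U = 0: 230 - 8q_U - 4(q_C) = 0.
So q_C = (309 - 4q_U)/8 and q_U = (230 - 4q_C)/8.
Substituting one into the other gives q_C = 97/3 and q_U = 151/12.
Total output Q = 539/12, so price P = 400 - 4·(539/12) = 661/3.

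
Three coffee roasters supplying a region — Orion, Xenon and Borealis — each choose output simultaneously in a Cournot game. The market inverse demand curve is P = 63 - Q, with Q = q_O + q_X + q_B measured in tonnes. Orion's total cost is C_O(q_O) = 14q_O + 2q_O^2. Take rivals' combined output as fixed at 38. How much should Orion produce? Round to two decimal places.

1.83

With rivals' combined output fixed at 38, Orion's profit is π_O = (63 - 38 - q_O)q_O - (14q_O + 2q_O²) = (25 - q_O)q_O - (14q_O + 2q_O²).
∂π_O/∂q_O = 11 - 6q_O = 0, so q_O = 11/6.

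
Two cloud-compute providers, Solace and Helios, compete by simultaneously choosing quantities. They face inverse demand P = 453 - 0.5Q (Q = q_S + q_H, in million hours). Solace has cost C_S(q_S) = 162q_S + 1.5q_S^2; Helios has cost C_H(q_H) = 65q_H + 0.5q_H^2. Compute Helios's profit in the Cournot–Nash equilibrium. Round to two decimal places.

32936.40

Solace's profit: π_S = (453 - 0.5Q)q_S - (162q_S + (3/2)q_S²). Setting ∂π_S/∂q_S = 0: 291 - 4q_S - (1/2)(q_H) = 0.
Helios's first-order condition: 388 - 2q_H - (1/2)(q_S) = 0.
So q_S = (291 - (1/2)q_H)/4 and q_H = (388 - (1/2)q_S)/2.
Solving the pair: q_S = 1552/31, q_H = 181.4839.
Price P = 453 - (1/2)·231.5484 = 337.2258.
Helios's profit: 337.2258·181.4839 - 65·181.4839 - (1/2)·181.4839² = 32936.3954.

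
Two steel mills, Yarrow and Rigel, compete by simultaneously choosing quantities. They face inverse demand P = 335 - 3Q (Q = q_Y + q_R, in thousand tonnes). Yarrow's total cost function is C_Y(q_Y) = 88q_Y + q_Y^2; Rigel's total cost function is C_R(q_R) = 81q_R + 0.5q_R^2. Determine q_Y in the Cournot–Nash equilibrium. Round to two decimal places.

Yarrow's profit: π_Y = (335 - 3Q)q_Y - (88q_Y + q_Y²). Setting ∂π_Y/∂q_Y = 0: 247 - 8q_Y - 3(q_R) = 0.
Rigel's profit: π_R = (335 - 3Q)q_R - (81q_R + (1/2)q_R²). Setting ∂π_R/∂q_R = 0: 254 - 7q_R - 3(q_Y) = 0.
So q_Y = (247 - 3q_R)/8 and q_R = (254 - 3q_Y)/7.
Substituting one into the other gives q_Y = 967/47 and q_R = 1291/47.

20.57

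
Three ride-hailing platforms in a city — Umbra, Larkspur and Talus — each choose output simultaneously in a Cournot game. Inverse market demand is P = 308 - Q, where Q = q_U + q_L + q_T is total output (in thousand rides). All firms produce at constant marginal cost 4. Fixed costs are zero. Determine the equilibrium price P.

A representative firm's profit is π_i = q_i(308 - Q) - 4q_i.
Setting ∂π_i/∂q_i = 0 with rivals' quantities fixed: 304 - 2q_i - Σ_{j≠i} q_j = 0.
With identical firms every q_j equals q_i, so Σ_{j≠i} q_j = 2q_i and 304 = 4q_i, giving q_i = 76.
Total output Q = 228, so price P = 308 - 228 = 80.

80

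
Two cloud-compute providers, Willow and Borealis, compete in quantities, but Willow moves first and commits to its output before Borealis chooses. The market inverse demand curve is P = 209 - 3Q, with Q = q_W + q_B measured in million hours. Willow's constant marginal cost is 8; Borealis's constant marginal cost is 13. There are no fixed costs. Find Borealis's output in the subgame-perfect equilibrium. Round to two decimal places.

Solve by backward induction. Given q_W, the follower Borealis maximises π_B = (209 - 3q_W - 3q_B)q_B - 13q_B.
Follower FOC: 196 - 3q_W - 6q_B = 0, so q_B(q_W) = (196 - 3q_W)/6.
The leader anticipates this reaction. Substituting into P = 209 - 3Q gives P = 111 - (3/2)q_W, so π_W = (111 - (3/2)q_W)q_W - 8q_W.
Leader FOC: 103 - 3q_W = 0, so q_W = 103/3.
Then q_B = (196 - 3·(103/3))/6 = 31/2.

15.50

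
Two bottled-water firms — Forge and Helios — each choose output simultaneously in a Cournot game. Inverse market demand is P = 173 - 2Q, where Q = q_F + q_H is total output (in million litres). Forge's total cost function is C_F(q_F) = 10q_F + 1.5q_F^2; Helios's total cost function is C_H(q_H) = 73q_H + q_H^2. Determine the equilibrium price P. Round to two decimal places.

Forge's profit: π_F = (173 - 2Q)q_F - (10q_F + (3/2)q_F²). Setting ∂π_F/∂q_F = 0: 163 - 7q_F - 2(q_H) = 0.
Helios's first-order condition: 100 - 6q_H - 2(q_F) = 0.
Best responses: q_F = (163 - 2q_H)/7, q_H = (100 - 2q_F)/6.
Substituting one into the other gives q_F = 389/19 and q_H = 187/19.
Total output Q = 576/19, so price P = 173 - 2·(576/19) = 112.3684.

112.37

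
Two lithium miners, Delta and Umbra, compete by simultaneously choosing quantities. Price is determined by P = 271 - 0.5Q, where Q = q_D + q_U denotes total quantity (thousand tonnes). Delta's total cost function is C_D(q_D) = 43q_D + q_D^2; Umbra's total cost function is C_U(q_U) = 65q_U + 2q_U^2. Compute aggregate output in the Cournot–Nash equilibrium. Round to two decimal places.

104.47

Delta's profit: π_D = (271 - 0.5Q)q_D - (43q_D + q_D²). Setting ∂π_D/∂q_D = 0: 228 - 3q_D - (1/2)(q_U) = 0.
Umbra's first-order condition: 206 - 5q_U - (1/2)(q_D) = 0.
Best responses: q_D = (228 - (1/2)q_U)/3, q_U = (206 - (1/2)q_D)/5.
Solving the pair: q_D = 70.3051, q_U = 34.1695.
Total output Q = 70.3051 + 34.1695 = 104.4746.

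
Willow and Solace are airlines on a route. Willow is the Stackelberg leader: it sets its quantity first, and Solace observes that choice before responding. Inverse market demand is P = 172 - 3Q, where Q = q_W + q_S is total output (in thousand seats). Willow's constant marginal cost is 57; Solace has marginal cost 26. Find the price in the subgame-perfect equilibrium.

78

The follower Solace best-responds to any q_W: π_S = (172 - 3Q)q_S - 26q_S.
Follower FOC: 146 - 3q_W - 6q_S = 0, so q_S(q_W) = (146 - 3q_W)/6.
The leader anticipates this reaction. Substituting into P = 172 - 3Q gives P = 99 - (3/2)q_W, so π_W = (99 - (3/2)q_W)q_W - 57q_W.
The leader's first-order condition 42 - 3q_W = 0 yields q_W = 14.
Then q_S = (146 - 3·14)/6 = 52/3.
Total output Q = 94/3, so price P = 172 - 3·(94/3) = 78.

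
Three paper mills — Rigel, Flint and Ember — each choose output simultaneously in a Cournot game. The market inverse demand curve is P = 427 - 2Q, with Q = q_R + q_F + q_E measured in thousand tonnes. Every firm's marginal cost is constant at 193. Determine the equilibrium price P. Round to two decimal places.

251.50

A representative firm's profit is π_i = q_i(427 - 2Q) - 193q_i.
Setting ∂π_i/∂q_i = 0 with rivals' quantities fixed: 234 - 4q_i - 2·Σ_{j≠i} q_j = 0.
With identical firms every q_j equals q_i, so Σ_{j≠i} q_j = 2q_i and 234 = 8q_i, giving q_i = 117/4.
Total output Q = 351/4, so price P = 427 - 2·(351/4) = 503/2.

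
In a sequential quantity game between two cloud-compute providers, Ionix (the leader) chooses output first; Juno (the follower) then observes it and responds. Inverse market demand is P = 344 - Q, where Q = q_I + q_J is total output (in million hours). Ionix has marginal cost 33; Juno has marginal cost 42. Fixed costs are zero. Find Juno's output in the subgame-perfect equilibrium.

71

The follower Juno best-responds to any q_I: π_J = (344 - Q)q_J - 42q_J.
Follower FOC: 302 - q_I - 2q_J = 0, so q_J(q_I) = (302 - q_I)/2.
Ionix substitutes q_J(q_I) into its own profit: π_I = q_I(344 - q_I - (302 - q_I)/2) - 33q_I = (193 - (1/2)q_I)q_I - 33q_I.
The leader's first-order condition 160 - q_I = 0 yields q_I = 160.
Then q_J = (302 - 160)/2 = 71.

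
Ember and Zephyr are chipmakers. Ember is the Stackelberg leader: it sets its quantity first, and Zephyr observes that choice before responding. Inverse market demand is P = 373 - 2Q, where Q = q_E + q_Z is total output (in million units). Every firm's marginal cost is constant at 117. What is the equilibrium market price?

181

Solve by backward induction. Given q_E, the follower Zephyr maximises π_Z = (373 - 2q_E - 2q_Z)q_Z - 117q_Z.
∂π_Z/∂q_Z = 256 - 2q_E - 4q_Z = 0 gives the reaction function q_Z = (256 - 2q_E)/4.
Ember substitutes q_Z(q_E) into its own profit: π_E = q_E(373 - 2q_E - (256 - 2q_E)/2) - 117q_E = (245 - q_E)q_E - 117q_E.
The leader's first-order condition 128 - 2q_E = 0 yields q_E = 64.
Then q_Z = (256 - 2·64)/4 = 32.
Total output Q = 96, so price P = 373 - 2·96 = 181.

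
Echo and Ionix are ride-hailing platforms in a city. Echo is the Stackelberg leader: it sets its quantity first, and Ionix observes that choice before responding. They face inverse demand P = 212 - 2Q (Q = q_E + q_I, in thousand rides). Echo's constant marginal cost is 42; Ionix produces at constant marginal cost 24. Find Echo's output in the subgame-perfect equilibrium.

The follower Ionix best-responds to any q_E: π_I = (212 - 2Q)q_I - 24q_I.
∂π_I/∂q_I = 188 - 2q_E - 4q_I = 0 gives the reaction function q_I = (188 - 2q_E)/4.
The leader anticipates this reaction. Substituting into P = 212 - 2Q gives P = 118 - q_E, so π_E = (118 - q_E)q_E - 42q_E.
Maximising: ∂π_E/∂q_E = 76 - 2q_E = 0, giving q_E = 38.
Then q_I = (188 - 2·38)/4 = 28.

38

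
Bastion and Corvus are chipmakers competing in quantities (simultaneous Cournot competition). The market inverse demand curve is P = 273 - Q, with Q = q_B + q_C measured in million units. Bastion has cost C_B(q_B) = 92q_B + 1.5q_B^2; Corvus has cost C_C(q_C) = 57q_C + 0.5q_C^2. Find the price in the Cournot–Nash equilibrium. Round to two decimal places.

Bastion's profit: π_B = (273 - Q)q_B - (92q_B + (3/2)q_B²). Setting ∂π_B/∂q_B = 0: 181 - 5q_B - (q_C) = 0.
Corvus's profit: π_C = (273 - Q)q_C - (57q_C + (1/2)q_C²). Setting ∂π_C/∂q_C = 0: 216 - 3q_C - (q_B) = 0.
So q_B = (181 - q_C)/5 and q_C = (216 - q_B)/3.
Solving the pair: q_B = 327/14, q_C = 899/14.
Total output Q = 613/7, so price P = 273 - 613/7 = 1298/7.

185.43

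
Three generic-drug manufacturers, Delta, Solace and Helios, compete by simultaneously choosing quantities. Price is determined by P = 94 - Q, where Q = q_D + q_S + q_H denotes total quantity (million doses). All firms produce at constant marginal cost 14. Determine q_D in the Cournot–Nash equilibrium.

Each firm earns π_i = (94 - Q)q_i - 14q_i.
First-order condition (treating rivals' output as given): 80 - 2q_i - Σ_{j≠i} q_j = 0.
By symmetry each firm produces the same amount; substituting Σ_{j≠i} q_j = 2q_i yields q_i = 80/4 = 20.

20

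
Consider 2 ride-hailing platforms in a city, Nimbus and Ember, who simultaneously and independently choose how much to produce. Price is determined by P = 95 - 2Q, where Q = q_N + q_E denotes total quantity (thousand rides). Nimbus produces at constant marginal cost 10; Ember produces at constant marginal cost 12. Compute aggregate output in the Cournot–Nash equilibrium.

Nimbus's profit: π_N = (95 - 2Q)q_N - (10q_N). Setting ∂π_N/∂q_N = 0: 85 - 4q_N - 2(q_E) = 0.
Ember's profit: π_E = (95 - 2Q)q_E - (12q_E). Setting ∂π_E/∂q_E = 0: 83 - 4q_E - 2(q_N) = 0.
Rearranging gives the reaction functions q_N = (85 - 2q_E)/4 and q_E = (83 - 2q_N)/4.
Substituting one into the other gives q_N = 29/2 and q_E = 27/2.
Total output Q = 29/2 + 27/2 = 28.

28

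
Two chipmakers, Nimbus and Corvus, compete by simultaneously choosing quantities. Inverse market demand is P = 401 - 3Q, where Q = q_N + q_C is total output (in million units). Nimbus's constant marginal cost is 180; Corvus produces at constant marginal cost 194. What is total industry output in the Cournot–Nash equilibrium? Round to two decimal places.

47.56

Nimbus's profit: π_N = (401 - 3Q)q_N - (180q_N). Setting ∂π_N/∂q_N = 0: 221 - 6q_N - 3(q_C) = 0.
Corvus's first-order condition: 207 - 6q_C - 3(q_N) = 0.
Rearranging gives the reaction functions q_N = (221 - 3q_C)/6 and q_C = (207 - 3q_N)/6.
Substituting one into the other gives q_N = 235/9 and q_C = 193/9.
Total output Q = 235/9 + 193/9 = 428/9.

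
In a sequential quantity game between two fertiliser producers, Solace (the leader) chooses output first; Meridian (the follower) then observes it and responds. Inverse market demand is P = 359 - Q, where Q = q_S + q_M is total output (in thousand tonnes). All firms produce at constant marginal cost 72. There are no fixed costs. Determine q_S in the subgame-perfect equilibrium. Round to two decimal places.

The follower Meridian best-responds to any q_S: π_M = (359 - Q)q_M - 72q_M.
∂π_M/∂q_M = 287 - q_S - 2q_M = 0 gives the reaction function q_M = (287 - q_S)/2.
The leader anticipates this reaction. Substituting into P = 359 - Q gives P = 431/2 - (1/2)q_S, so π_S = (431/2 - (1/2)q_S)q_S - 72q_S.
Leader FOC: 287/2 - q_S = 0, so q_S = 287/2.
Then q_M = (287 - 287/2)/2 = 287/4.

143.50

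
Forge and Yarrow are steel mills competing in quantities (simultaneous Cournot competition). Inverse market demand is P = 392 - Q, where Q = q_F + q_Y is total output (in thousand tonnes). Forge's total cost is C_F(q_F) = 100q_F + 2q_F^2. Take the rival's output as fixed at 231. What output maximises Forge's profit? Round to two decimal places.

With the rival's output fixed at 231, Forge's profit is π_F = (392 - 231 - q_F)q_F - (100q_F + 2q_F²) = (161 - q_F)q_F - (100q_F + 2q_F²).
∂π_F/∂q_F = 61 - 6q_F = 0, so q_F = 61/6.

10.17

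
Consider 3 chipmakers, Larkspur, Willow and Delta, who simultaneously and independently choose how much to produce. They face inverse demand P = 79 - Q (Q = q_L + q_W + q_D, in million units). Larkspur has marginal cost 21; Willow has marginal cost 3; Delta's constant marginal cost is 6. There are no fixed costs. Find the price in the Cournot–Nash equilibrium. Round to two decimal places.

27.25

Larkspur's profit: π_L = (79 - Q)q_L - (21q_L). Setting ∂π_L/∂q_L = 0: 58 - 2q_L - (q_W + q_D) = 0.
Willow's first-order condition: 76 - 2q_W - (q_L + q_D) = 0.
Delta's first-order condition: 73 - 2q_D - (q_L + q_W) = 0.
Summing all 3 equations gives 207 − 4Q = 0, hence Q = 207/4.
Back-substituting: q_L = (58 − 207/4) = 25/4, q_W = (76 − 207/4) = 97/4, q_D = (73 − 207/4) = 85/4.
Total output Q = 207/4, so price P = 79 - 207/4 = 109/4.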